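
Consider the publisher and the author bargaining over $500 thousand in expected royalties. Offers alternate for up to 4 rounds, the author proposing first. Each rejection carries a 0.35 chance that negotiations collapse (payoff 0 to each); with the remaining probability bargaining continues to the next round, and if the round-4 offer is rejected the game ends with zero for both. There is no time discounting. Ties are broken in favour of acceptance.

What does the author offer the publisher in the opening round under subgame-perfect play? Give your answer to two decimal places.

251.06

Round 4 (the publisher proposes): the author will accept anything ≥ 0, so the publisher offers 0 and keeps 500.
Round 3 (the author proposes): rejecting gives the publisher an expected 0.65 × 500 = 325. The author offers 325 and keeps 500 − 325 = 175.
Round 2 (the publisher proposes): rejecting gives the author an expected 0.65 × 175 = 113.75; the publisher offers that and keeps 386.25.
Round 1 (the author proposes): rejecting gives the publisher an expected 0.65 × 386.25 = 251.0625; the author offers that and keeps 248.9375.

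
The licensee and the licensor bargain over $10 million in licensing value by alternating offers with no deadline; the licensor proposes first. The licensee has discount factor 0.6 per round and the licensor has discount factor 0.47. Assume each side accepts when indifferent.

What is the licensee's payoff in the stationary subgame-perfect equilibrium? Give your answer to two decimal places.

When the licensor proposes, the licensee accepts any offer worth at least 0.6 times what the licensee would get by proposing next round; and vice versa.
This gives x = 10 − 0.6y and y = 10 − 0.47x, where x and y are each side's share when it proposes.
Hence (1 − 0.6·0.47)x = 10(1 − 0.6), i.e. 0.718·x = 4.
x ≈ 5.5710; the licensee's share is 10 − x ≈ 4.4290.

4.43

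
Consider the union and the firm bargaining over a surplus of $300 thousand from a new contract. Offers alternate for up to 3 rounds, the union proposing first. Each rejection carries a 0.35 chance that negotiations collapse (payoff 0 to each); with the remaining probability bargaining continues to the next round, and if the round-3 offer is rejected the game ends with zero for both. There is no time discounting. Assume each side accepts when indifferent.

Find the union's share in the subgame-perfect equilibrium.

Round 3 (the union proposes): rejection yields 0 for the firm; the union offers 0 and keeps 300.
Round 2 (the firm proposes): rejecting gives the union an expected 0.65 × 300 = 195. The firm offers 195 and keeps 300 − 195 = 105.
Round 1 (the union proposes): rejecting gives the firm an expected 0.65 × 105 = 68.25; the union offers that and keeps 231.75.

231.75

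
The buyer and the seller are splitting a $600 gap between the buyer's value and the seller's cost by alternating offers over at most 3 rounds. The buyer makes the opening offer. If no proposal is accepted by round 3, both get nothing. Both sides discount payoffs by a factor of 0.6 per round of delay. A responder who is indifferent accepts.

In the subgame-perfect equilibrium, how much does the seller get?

144

Round 3 (the buyer proposes): rejection yields 0 for the seller; the buyer offers 0 and keeps 600.
Round 2 (the seller proposes): the buyer can get 600 next round, worth 0.6 × 600 = 360 now. The seller offers 360 and keeps 600 − 360 = 240.
Round 1 (the buyer proposes): the seller can get 240 next round, worth 0.6 × 240 = 144 now, so the buyer offers 144, keeping 456.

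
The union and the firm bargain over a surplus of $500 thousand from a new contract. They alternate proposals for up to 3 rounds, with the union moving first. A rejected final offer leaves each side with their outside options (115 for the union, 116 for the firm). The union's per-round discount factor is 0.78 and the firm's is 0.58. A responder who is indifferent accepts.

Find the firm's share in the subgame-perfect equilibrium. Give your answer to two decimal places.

116.28

Round 3 (the union proposes): the firm gets 116 if talks fail, so the union offers 116 and keeps 384.
Round 2 (the firm proposes): the union can get 384 next round, worth 0.78 × 384 = 299.52 now; the firm offers that and keeps 200.48.
Round 1 (the union proposes): the firm can get 200.48 next round, worth 0.58 × 200.48 = 116.2784 now; the union offers that and keeps 383.7216.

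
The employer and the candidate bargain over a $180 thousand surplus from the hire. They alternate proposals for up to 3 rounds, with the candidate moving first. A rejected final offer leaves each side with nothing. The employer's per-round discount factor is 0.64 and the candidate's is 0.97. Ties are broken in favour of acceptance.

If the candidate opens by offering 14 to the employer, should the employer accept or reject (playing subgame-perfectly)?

Round 3 (the candidate proposes): rejection yields 0 for the employer; the candidate offers 0 and keeps 180.
Round 2 (the employer proposes): the candidate can get 180 next round, worth 0.97 × 180 = 174.6 now, so the employer offers 174.6, keeping 5.4.
So by rejecting in round 1, the employer gets 5.4 next round, worth 0.64 × 5.4 = 3.456 now.
Offer 14 ≥ 3.456, so the employer accepts.

Accept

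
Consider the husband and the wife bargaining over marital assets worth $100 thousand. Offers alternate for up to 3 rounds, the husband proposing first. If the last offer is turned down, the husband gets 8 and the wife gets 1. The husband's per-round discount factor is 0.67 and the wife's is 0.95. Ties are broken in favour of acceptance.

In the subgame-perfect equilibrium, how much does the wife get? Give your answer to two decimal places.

Work backward from the last round.
Round 3 (the husband proposes): the wife gets 1 if talks fail, so the husband offers 1 and keeps 99.
Round 2 (the wife proposes): the husband can get 99 next round, worth 0.67 × 99 = 66.33 now. The wife offers 66.33 and keeps 100 − 66.33 = 33.67.
Round 1 (the husband proposes): the wife can get 33.67 next round, worth 0.95 × 33.67 = 31.9865 now. The husband offers 31.9865 and keeps 100 − 31.9865 = 68.0135.

31.99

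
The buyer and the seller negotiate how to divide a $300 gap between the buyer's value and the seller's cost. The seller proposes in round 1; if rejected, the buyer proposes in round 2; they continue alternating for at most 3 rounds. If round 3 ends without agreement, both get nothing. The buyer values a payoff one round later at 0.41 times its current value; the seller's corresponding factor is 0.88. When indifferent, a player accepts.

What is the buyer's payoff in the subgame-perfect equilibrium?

Round 3 (the seller proposes): the buyer will accept anything ≥ 0, so the seller offers 0 and keeps 300.
Round 2 (the buyer proposes): the seller can get 300 next round, worth 0.88 × 300 = 264 now, so the buyer offers 264, keeping 36.
Round 1 (the seller proposes): the buyer can get 36 next round, worth 0.41 × 36 = 14.76 now, so the seller offers 14.76, keeping 285.24.

14.76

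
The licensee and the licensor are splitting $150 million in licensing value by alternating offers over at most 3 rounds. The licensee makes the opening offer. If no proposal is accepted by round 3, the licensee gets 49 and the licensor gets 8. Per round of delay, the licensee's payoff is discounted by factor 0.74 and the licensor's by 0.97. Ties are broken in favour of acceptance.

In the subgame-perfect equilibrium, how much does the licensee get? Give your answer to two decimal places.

Round 3 (the licensee proposes): the licensor gets 8 if talks fail, so the licensee offers 8 and keeps 142.
Round 2 (the licensor proposes): the licensee can get 142 next round, worth 0.74 × 142 = 105.08 now; the licensor offers that and keeps 44.92.
Round 1 (the licensee proposes): the licensor can get 44.92 next round, worth 0.97 × 44.92 = 43.5724 now. The licensee offers 43.5724 and keeps 150 − 43.5724 = 106.4276.

106.43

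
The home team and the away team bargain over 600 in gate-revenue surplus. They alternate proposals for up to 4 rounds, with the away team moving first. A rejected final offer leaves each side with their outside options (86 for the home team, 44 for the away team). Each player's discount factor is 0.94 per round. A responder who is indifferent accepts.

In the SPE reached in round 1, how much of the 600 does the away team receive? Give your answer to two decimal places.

Round 4 (the home team proposes): the away team gets 44 if talks fail, so the home team offers 44 and keeps 556.
Round 3 (the away team proposes): the home team can get 556 next round, worth 0.94 × 556 = 522.64 now, so the away team offers 522.64, keeping 77.36.
Round 2 (the home team proposes): the away team can get 77.36 next round, worth 0.94 × 77.36 = 72.7184 now, so the home team offers 72.7184, keeping 527.2816.
Round 1 (the away team proposes): the home team can get 527.2816 next round, worth 0.94 × 527.2816 = 495.644704 now; the away team offers that and keeps 104.355296.

104.36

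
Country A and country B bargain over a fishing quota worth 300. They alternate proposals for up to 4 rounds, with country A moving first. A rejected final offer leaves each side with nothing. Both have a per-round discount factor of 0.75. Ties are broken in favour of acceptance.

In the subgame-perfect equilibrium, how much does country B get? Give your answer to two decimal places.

182.81

Solve by backward induction from round 4.
Round 4 (country B proposes): country A will accept anything ≥ 0, so country B offers 0 and keeps 300.
Round 3 (country A proposes): country B can get 300 next round, worth 0.75 × 300 = 225 now; country A offers that and keeps 75.
Round 2 (country B proposes): country A can get 75 next round, worth 0.75 × 75 = 56.25 now; country B offers that and keeps 243.75.
Round 1 (country A proposes): country B can get 243.75 next round, worth 0.75 × 243.75 = 182.8125 now; country A offers that and keeps 117.1875.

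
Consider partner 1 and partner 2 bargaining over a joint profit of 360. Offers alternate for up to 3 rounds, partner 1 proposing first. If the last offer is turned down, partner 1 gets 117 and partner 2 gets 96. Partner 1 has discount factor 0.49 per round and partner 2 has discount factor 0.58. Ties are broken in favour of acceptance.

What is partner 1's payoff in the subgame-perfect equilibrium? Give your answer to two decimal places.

By backward induction:
Round 3 (partner 1 proposes): partner 2 gets 96 if talks fail, so partner 1 offers 96 and keeps 264.
Round 2 (partner 2 proposes): partner 1 can get 264 next round, worth 0.49 × 264 = 129.36 now, so partner 2 offers 129.36, keeping 230.64.
Round 1 (partner 1 proposes): partner 2 can get 230.64 next round, worth 0.58 × 230.64 = 133.7712 now, so partner 1 offers 133.7712, keeping 226.2288.

226.23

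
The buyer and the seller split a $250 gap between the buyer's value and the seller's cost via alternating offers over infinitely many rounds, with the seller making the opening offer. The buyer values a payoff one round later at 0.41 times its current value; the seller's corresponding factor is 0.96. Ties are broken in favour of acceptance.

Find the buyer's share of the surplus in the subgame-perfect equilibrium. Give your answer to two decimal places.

6.76

When the seller proposes, the buyer accepts any offer worth at least 0.41 times what the buyer would get by proposing next round; and vice versa.
This gives x = 250 − 0.41y and y = 250 − 0.96x, where x and y are each side's share when it proposes.
Hence (1 − 0.41·0.96)x = 250(1 − 0.41), i.e. 0.6064·x = 147.5.
x ≈ 243.2388; the buyer's share is 250 − x ≈ 6.7612.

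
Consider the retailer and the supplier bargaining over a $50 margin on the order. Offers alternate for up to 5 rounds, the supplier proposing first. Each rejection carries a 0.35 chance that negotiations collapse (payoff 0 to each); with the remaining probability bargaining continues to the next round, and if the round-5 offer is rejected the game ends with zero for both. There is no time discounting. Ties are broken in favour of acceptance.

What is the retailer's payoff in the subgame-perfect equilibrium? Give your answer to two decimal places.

16.18

By backward induction:
Round 5 (the supplier proposes): the retailer will accept anything ≥ 0, so the supplier offers 0 and keeps 50.
Round 4 (the retailer proposes): rejecting gives the supplier an expected 0.65 × 50 = 32.5, so the retailer offers 32.5, keeping 17.5.
Round 3 (the supplier proposes): rejecting gives the retailer an expected 0.65 × 17.5 = 11.375, so the supplier offers 11.375, keeping 38.625.
Round 2 (the retailer proposes): rejecting gives the supplier an expected 0.65 × 38.625 = 25.10625. The retailer offers 25.10625 and keeps 50 − 25.10625 = 24.89375.
Round 1 (the supplier proposes): rejecting gives the retailer an expected 0.65 × 24.89375 = 16.1809375; the supplier offers that and keeps 33.8190625.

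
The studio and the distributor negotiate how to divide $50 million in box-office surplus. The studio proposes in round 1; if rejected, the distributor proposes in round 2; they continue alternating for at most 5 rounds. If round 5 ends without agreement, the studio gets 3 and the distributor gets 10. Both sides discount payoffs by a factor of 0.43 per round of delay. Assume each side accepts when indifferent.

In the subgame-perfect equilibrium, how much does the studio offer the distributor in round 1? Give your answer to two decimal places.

Round 5 (the studio proposes): the distributor gets 10 if talks fail, so the studio offers 10 and keeps 40.
Round 4 (the distributor proposes): the studio can get 40 next round, worth 0.43 × 40 = 17.2 now, so the distributor offers 17.2, keeping 32.8.
Round 3 (the studio proposes): the distributor can get 32.8 next round, worth 0.43 × 32.8 = 14.104 now, so the studio offers 14.104, keeping 35.896.
Round 2 (the distributor proposes): the studio can get 35.896 next round, worth 0.43 × 35.896 = 15.43528 now; the distributor offers that and keeps 34.56472.
Round 1 (the studio proposes): the distributor can get 34.56472 next round, worth 0.43 × 34.56472 = 14.8628296 now; the studio offers that and keeps 35.1371704.

14.86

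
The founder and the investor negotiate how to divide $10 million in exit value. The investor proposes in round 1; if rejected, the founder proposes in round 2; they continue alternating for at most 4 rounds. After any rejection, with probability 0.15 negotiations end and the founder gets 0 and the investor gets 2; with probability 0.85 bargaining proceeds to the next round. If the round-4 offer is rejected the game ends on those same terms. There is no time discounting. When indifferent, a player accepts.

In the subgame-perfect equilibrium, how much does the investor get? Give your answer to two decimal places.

4.07

Round 4 (the founder proposes): the investor gets 2 if talks fail, so the founder offers 2 and keeps 8.
Round 3 (the investor proposes): rejecting gives the founder an expected 0.85 × 8 = 6.8, so the investor offers 6.8, keeping 3.2.
Round 2 (the founder proposes): rejecting gives the investor an expected 0.85 × 3.2 + 0.15 × 2 = 3.02. The founder offers 3.02 and keeps 10 − 3.02 = 6.98.
Round 1 (the investor proposes): rejecting gives the founder an expected 0.85 × 6.98 = 5.933. The investor offers 5.933 and keeps 10 − 5.933 = 4.067.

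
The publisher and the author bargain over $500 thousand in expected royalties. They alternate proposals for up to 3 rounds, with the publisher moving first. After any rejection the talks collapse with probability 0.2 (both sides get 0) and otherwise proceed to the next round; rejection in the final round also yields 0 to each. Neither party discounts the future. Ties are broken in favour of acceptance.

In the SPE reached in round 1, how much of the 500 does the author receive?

Round 3 (the publisher proposes): the author will accept anything ≥ 0, so the publisher offers 0 and keeps 500.
Round 2 (the author proposes): rejecting gives the publisher an expected 0.8 × 500 = 400, so the author offers 400, keeping 100.
Round 1 (the publisher proposes): rejecting gives the author an expected 0.8 × 100 = 80. The publisher offers 80 and keeps 500 − 80 = 420.

80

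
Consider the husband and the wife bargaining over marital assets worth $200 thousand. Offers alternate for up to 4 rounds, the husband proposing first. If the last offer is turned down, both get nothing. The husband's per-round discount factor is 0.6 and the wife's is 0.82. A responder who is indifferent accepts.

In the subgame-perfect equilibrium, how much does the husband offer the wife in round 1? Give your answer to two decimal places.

Solve by backward induction from round 4.
Round 4 (the wife proposes): the husband will accept anything ≥ 0, so the wife offers 0 and keeps 200.
Round 3 (the husband proposes): the wife can get 200 next round, worth 0.82 × 200 = 164 now; the husband offers that and keeps 36.
Round 2 (the wife proposes): the husband can get 36 next round, worth 0.6 × 36 = 21.6 now. The wife offers 21.6 and keeps 200 − 21.6 = 178.4.
Round 1 (the husband proposes): the wife can get 178.4 next round, worth 0.82 × 178.4 = 146.288 now; the husband offers that and keeps 53.712.

146.29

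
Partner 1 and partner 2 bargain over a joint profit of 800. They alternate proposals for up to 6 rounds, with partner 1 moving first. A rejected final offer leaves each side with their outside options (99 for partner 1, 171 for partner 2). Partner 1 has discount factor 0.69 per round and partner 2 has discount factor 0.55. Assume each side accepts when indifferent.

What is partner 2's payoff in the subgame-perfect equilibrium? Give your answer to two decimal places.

Round 6 (partner 2 proposes): partner 1 gets 99 if talks fail, so partner 2 offers 99 and keeps 701.
Round 5 (partner 1 proposes): partner 2 can get 701 next round, worth 0.55 × 701 = 385.55 now; partner 1 offers that and keeps 414.45.
Round 4 (partner 2 proposes): partner 1 can get 414.45 next round, worth 0.69 × 414.45 = 285.9705 now, so partner 2 offers 285.9705, keeping 514.0295.
Round 3 (partner 1 proposes): partner 2 can get 514.0295 next round, worth 0.55 × 514.0295 = 282.716225 now; partner 1 offers that and keeps 517.283775.
Round 2 (partner 2 proposes): partner 1 can get 517.283775 next round, worth 0.69 × 517.283775 = 356.92580475 now, so partner 2 offers 356.92580475, keeping 443.07419525.
Round 1 (partner 1 proposes): partner 2 can get 443.07419525 next round, worth 0.55 × 443.07419525 = 243.6908073875 now. Partner 1 offers 243.6908073875 and keeps 800 − 243.6908073875 = 556.3091926125.

243.69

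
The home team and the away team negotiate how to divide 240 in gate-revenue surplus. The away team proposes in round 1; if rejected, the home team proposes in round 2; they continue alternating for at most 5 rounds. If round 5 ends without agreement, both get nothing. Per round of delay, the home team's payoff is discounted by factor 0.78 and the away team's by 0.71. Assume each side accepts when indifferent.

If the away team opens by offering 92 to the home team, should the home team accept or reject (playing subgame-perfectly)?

Accept

Round 5 (the away team proposes): rejection yields 0 for the home team; the away team offers 0 and keeps 240.
Round 4 (the home team proposes): the away team can get 240 next round, worth 0.71 × 240 = 170.4 now; the home team offers that and keeps 69.6.
Round 3 (the away team proposes): the home team can get 69.6 next round, worth 0.78 × 69.6 = 54.288 now, so the away team offers 54.288, keeping 185.712.
Round 2 (the home team proposes): the away team can get 185.712 next round, worth 0.71 × 185.712 = 131.85552 now; the home team offers that and keeps 108.14448.
So by rejecting in round 1, the home team gets 108.14448 next round, worth 0.78 × 108.14448 = 84.3526944 now.
Offer 92 ≥ 84.3526944, so the home team accepts.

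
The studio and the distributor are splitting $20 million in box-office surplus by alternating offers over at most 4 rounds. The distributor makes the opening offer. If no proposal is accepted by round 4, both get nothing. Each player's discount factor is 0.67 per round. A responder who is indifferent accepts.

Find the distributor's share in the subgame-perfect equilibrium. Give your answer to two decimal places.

9.56

Round 4 (the studio proposes): the distributor will accept anything ≥ 0, so the studio offers 0 and keeps 20.
Round 3 (the distributor proposes): the studio can get 20 next round, worth 0.67 × 20 = 13.4 now; the distributor offers that and keeps 6.6.
Round 2 (the studio proposes): the distributor can get 6.6 next round, worth 0.67 × 6.6 = 4.422 now; the studio offers that and keeps 15.578.
Round 1 (the distributor proposes): the studio can get 15.578 next round, worth 0.67 × 15.578 = 10.43726 now. The distributor offers 10.43726 and keeps 20 − 10.43726 = 9.56274.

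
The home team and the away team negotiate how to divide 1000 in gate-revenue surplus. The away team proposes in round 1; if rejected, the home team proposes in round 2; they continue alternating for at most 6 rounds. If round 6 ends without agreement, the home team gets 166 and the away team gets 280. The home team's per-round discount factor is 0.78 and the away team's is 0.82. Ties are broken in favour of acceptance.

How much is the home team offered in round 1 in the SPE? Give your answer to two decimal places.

Round 6 (the home team proposes): the away team gets 280 if talks fail, so the home team offers 280 and keeps 720.
Round 5 (the away team proposes): the home team can get 720 next round, worth 0.78 × 720 = 561.6 now; the away team offers that and keeps 438.4.
Round 4 (the home team proposes): the away team can get 438.4 next round, worth 0.82 × 438.4 = 359.488 now; the home team offers that and keeps 640.512.
Round 3 (the away team proposes): the home team can get 640.512 next round, worth 0.78 × 640.512 = 499.59936 now. The away team offers 499.59936 and keeps 1000 − 499.59936 = 500.40064.
Round 2 (the home team proposes): the away team can get 500.40064 next round, worth 0.82 × 500.40064 = 410.3285248 now, so the home team offers 410.3285248, keeping 589.6714752.
Round 1 (the away team proposes): the home team can get 589.6714752 next round, worth 0.78 × 589.6714752 = 459.943750656 now; the away team offers that and keeps 540.056249344.

459.94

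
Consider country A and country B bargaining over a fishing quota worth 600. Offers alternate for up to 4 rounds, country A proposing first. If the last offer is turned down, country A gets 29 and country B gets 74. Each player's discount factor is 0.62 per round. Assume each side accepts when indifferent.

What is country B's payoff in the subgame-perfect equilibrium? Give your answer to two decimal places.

Round 4 (country B proposes): country A gets 29 if talks fail, so country B offers 29 and keeps 571.
Round 3 (country A proposes): country B can get 571 next round, worth 0.62 × 571 = 354.02 now, so country A offers 354.02, keeping 245.98.
Round 2 (country B proposes): country A can get 245.98 next round, worth 0.62 × 245.98 = 152.5076 now, so country B offers 152.5076, keeping 447.4924.
Round 1 (country A proposes): country B can get 447.4924 next round, worth 0.62 × 447.4924 = 277.445288 now, so country A offers 277.445288, keeping 322.554712.

277.45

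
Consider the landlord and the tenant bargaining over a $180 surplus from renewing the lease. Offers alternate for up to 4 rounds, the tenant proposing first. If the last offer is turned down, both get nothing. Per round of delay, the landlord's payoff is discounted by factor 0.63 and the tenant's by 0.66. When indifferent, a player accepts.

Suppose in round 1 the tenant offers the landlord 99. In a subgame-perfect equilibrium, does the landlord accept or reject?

Accept

Round 4 (the landlord proposes): rejection yields 0 for the tenant; the landlord offers 0 and keeps 180.
Round 3 (the tenant proposes): the landlord can get 180 next round, worth 0.63 × 180 = 113.4 now, so the tenant offers 113.4, keeping 66.6.
Round 2 (the landlord proposes): the tenant can get 66.6 next round, worth 0.66 × 66.6 = 43.956 now. The landlord offers 43.956 and keeps 180 − 43.956 = 136.044.
So by rejecting in round 1, the landlord gets 136.044 next round, worth 0.63 × 136.044 = 85.70772 now.
Offer 99 ≥ 85.70772, so the landlord accepts.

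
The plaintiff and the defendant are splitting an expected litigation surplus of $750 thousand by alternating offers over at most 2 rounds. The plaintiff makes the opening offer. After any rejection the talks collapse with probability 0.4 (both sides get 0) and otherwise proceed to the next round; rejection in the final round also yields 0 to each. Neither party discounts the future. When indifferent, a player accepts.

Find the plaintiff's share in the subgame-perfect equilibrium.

300

By backward induction:
Round 2 (the defendant proposes): the plaintiff will accept anything ≥ 0, so the defendant offers 0 and keeps 750.
Round 1 (the plaintiff proposes): rejecting gives the defendant an expected 0.6 × 750 = 450, so the plaintiff offers 450, keeping 300.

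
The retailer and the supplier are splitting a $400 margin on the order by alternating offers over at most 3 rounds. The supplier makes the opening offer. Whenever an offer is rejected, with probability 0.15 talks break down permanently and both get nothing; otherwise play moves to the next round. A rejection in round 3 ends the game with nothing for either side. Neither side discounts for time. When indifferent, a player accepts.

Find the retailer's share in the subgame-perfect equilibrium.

Round 3 (the supplier proposes): rejection yields 0 for the retailer; the supplier offers 0 and keeps 400.
Round 2 (the retailer proposes): rejecting gives the supplier an expected 0.85 × 400 = 340, so the retailer offers 340, keeping 60.
Round 1 (the supplier proposes): rejecting gives the retailer an expected 0.85 × 60 = 51. The supplier offers 51 and keeps 400 − 51 = 349.

51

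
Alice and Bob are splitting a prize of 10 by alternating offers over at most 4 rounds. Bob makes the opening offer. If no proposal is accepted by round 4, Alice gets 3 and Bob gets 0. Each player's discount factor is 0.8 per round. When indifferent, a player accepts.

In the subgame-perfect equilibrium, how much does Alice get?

6.72

Work backward from the last round.
Round 4 (Alice proposes): rejection yields 0 for Bob; Alice offers 0 and keeps 10.
Round 3 (Bob proposes): Alice can get 10 next round, worth 0.8 × 10 = 8 now, so Bob offers 8, keeping 2.
Round 2 (Alice proposes): Bob can get 2 next round, worth 0.8 × 2 = 1.6 now, so Alice offers 1.6, keeping 8.4.
Round 1 (Bob proposes): Alice can get 8.4 next round, worth 0.8 × 8.4 = 6.72 now; Bob offers that and keeps 3.28.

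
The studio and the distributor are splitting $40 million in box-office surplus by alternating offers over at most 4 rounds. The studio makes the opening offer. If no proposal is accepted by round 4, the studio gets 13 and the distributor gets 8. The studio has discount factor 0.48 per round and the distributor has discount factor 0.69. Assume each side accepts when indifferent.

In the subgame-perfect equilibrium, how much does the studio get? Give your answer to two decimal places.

19.48

Work backward from the last round.
Round 4 (the distributor proposes): the studio gets 13 if talks fail, so the distributor offers 13 and keeps 27.
Round 3 (the studio proposes): the distributor can get 27 next round, worth 0.69 × 27 = 18.63 now, so the studio offers 18.63, keeping 21.37.
Round 2 (the distributor proposes): the studio can get 21.37 next round, worth 0.48 × 21.37 = 10.2576 now, so the distributor offers 10.2576, keeping 29.7424.
Round 1 (the studio proposes): the distributor can get 29.7424 next round, worth 0.69 × 29.7424 = 20.522256 now. The studio offers 20.522256 and keeps 40 − 20.522256 = 19.477744.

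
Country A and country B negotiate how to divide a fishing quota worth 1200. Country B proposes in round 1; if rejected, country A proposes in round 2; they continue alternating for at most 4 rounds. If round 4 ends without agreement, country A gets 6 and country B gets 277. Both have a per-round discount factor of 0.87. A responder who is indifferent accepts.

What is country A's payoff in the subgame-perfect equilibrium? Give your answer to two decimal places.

743.52

Round 4 (country A proposes): country B gets 277 if talks fail, so country A offers 277 and keeps 923.
Round 3 (country B proposes): country A can get 923 next round, worth 0.87 × 923 = 803.01 now. Country B offers 803.01 and keeps 1200 − 803.01 = 396.99.
Round 2 (country A proposes): country B can get 396.99 next round, worth 0.87 × 396.99 = 345.3813 now; country A offers that and keeps 854.6187.
Round 1 (country B proposes): country A can get 854.6187 next round, worth 0.87 × 854.6187 = 743.518269 now, so country B offers 743.518269, keeping 456.481731.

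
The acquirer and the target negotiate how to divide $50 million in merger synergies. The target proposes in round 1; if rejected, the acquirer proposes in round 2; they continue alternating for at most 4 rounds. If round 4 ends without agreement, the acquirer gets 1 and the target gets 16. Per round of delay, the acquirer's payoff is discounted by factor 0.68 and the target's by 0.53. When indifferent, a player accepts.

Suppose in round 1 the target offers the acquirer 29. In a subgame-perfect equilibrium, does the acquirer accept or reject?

Round 4 (the acquirer proposes): the target gets 16 if talks fail, so the acquirer offers 16 and keeps 34.
Round 3 (the target proposes): the acquirer can get 34 next round, worth 0.68 × 34 = 23.12 now, so the target offers 23.12, keeping 26.88.
Round 2 (the acquirer proposes): the target can get 26.88 next round, worth 0.53 × 26.88 = 14.2464 now; the acquirer offers that and keeps 35.7536.
So by rejecting in round 1, the acquirer gets 35.7536 next round, worth 0.68 × 35.7536 = 24.312448 now.
Offer 29 ≥ 24.312448, so the acquirer accepts.

Accept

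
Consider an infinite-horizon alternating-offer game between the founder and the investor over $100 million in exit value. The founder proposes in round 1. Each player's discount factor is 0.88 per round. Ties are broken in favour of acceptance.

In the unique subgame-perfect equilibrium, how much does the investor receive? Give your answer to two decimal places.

46.81

When the founder proposes, the investor accepts any offer worth at least 0.88 times what the investor would get by proposing next round; and vice versa.
This gives x = 100 − 0.88y and y = 100 − 0.88x, where x and y are each side's share when it proposes.
Hence (1 − 0.88·0.88)x = 100(1 − 0.88), i.e. 0.2256·x = 12.
x ≈ 53.1915; the investor's share is 100 − x ≈ 46.8085.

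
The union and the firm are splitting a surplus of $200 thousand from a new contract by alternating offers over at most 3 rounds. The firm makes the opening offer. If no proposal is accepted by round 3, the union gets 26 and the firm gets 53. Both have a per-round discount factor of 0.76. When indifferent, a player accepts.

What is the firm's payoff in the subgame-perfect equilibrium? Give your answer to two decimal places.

Solve by backward induction from round 3.
Round 3 (the firm proposes): the union gets 26 if talks fail, so the firm offers 26 and keeps 174.
Round 2 (the union proposes): the firm can get 174 next round, worth 0.76 × 174 = 132.24 now, so the union offers 132.24, keeping 67.76.
Round 1 (the firm proposes): the union can get 67.76 next round, worth 0.76 × 67.76 = 51.4976 now. The firm offers 51.4976 and keeps 200 − 51.4976 = 148.5024.

148.50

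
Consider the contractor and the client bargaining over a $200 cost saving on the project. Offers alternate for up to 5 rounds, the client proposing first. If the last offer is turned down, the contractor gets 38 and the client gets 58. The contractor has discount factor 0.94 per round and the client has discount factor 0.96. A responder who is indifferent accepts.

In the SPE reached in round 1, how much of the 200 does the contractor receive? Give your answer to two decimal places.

45.25

By backward induction:
Round 5 (the client proposes): the contractor gets 38 if talks fail, so the client offers 38 and keeps 162.
Round 4 (the contractor proposes): the client can get 162 next round, worth 0.96 × 162 = 155.52 now. The contractor offers 155.52 and keeps 200 − 155.52 = 44.48.
Round 3 (the client proposes): the contractor can get 44.48 next round, worth 0.94 × 44.48 = 41.8112 now, so the client offers 41.8112, keeping 158.1888.
Round 2 (the contractor proposes): the client can get 158.1888 next round, worth 0.96 × 158.1888 = 151.861248 now. The contractor offers 151.861248 and keeps 200 − 151.861248 = 48.138752.
Round 1 (the client proposes): the contractor can get 48.138752 next round, worth 0.94 × 48.138752 = 45.25042688 now, so the client offers 45.25042688, keeping 154.74957312.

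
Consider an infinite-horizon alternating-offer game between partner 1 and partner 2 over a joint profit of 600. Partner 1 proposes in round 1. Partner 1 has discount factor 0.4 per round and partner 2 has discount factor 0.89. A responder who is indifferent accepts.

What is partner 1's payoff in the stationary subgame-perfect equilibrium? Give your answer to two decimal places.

102.48

In a stationary SPE each proposer offers the other exactly their discounted continuation value.
If partner 1 keeps x when proposing and partner 2 keeps y when proposing, then x = 600 − 0.89y and y = 600 − 0.4x.
Solving: x = 600(1 − 0.89) / (1 − 0.4·0.89) = 66 / 0.644 ≈ 102.4845.
Partner 2 gets 600 − 102.4845 ≈ 497.5155.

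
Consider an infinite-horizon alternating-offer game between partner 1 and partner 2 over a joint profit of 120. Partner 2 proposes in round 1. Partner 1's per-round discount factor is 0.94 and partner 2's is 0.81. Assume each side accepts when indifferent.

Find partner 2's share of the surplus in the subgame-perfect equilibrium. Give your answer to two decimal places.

30.18

When partner 2 proposes, partner 1 accepts any offer worth at least 0.94 times what partner 1 would get by proposing next round; and vice versa.
This gives x = 120 − 0.94y and y = 120 − 0.81x, where x and y are each side's share when it proposes.
Hence (1 − 0.94·0.81)x = 120(1 − 0.94), i.e. 0.2386·x = 7.2.
x ≈ 30.1760; partner 1's share is 120 − x ≈ 89.8240.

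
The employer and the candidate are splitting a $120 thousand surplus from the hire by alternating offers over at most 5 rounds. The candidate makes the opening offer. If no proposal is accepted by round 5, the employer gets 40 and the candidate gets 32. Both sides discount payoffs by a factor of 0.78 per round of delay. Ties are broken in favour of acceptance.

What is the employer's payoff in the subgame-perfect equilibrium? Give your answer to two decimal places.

By backward induction:
Round 5 (the candidate proposes): the employer gets 40 if talks fail, so the candidate offers 40 and keeps 80.
Round 4 (the employer proposes): the candidate can get 80 next round, worth 0.78 × 80 = 62.4 now. The employer offers 62.4 and keeps 120 − 62.4 = 57.6.
Round 3 (the candidate proposes): the employer can get 57.6 next round, worth 0.78 × 57.6 = 44.928 now; the candidate offers that and keeps 75.072.
Round 2 (the employer proposes): the candidate can get 75.072 next round, worth 0.78 × 75.072 = 58.55616 now, so the employer offers 58.55616, keeping 61.44384.
Round 1 (the candidate proposes): the employer can get 61.44384 next round, worth 0.78 × 61.44384 = 47.9261952 now, so the candidate offers 47.9261952, keeping 72.0738048.

47.93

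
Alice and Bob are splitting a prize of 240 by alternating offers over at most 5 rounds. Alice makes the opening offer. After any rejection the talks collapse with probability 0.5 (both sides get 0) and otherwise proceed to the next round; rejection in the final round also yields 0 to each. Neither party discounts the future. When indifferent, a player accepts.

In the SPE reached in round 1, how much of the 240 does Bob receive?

75

Round 5 (Alice proposes): Bob will accept anything ≥ 0, so Alice offers 0 and keeps 240.
Round 4 (Bob proposes): rejecting gives Alice an expected 0.5 × 240 = 120; Bob offers that and keeps 120.
Round 3 (Alice proposes): rejecting gives Bob an expected 0.5 × 120 = 60, so Alice offers 60, keeping 180.
Round 2 (Bob proposes): rejecting gives Alice an expected 0.5 × 180 = 90, so Bob offers 90, keeping 150.
Round 1 (Alice proposes): rejecting gives Bob an expected 0.5 × 150 = 75. Alice offers 75 and keeps 240 − 75 = 165.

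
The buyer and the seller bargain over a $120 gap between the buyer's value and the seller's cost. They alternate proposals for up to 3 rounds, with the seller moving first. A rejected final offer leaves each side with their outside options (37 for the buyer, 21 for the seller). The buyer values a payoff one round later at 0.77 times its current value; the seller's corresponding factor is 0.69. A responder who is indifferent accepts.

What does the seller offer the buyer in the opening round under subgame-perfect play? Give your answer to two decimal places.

48.30

Solve by backward induction from round 3.
Round 3 (the seller proposes): the buyer gets 37 if talks fail, so the seller offers 37 and keeps 83.
Round 2 (the buyer proposes): the seller can get 83 next round, worth 0.69 × 83 = 57.27 now; the buyer offers that and keeps 62.73.
Round 1 (the seller proposes): the buyer can get 62.73 next round, worth 0.77 × 62.73 = 48.3021 now. The seller offers 48.3021 and keeps 120 − 48.3021 = 71.6979.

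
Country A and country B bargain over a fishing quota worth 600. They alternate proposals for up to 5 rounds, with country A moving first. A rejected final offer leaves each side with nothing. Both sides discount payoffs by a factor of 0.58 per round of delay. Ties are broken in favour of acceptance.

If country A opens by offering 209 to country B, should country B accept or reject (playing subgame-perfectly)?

Accept

Round 5 (country A proposes): country B will accept anything ≥ 0, so country A offers 0 and keeps 600.
Round 4 (country B proposes): country A can get 600 next round, worth 0.58 × 600 = 348 now, so country B offers 348, keeping 252.
Round 3 (country A proposes): country B can get 252 next round, worth 0.58 × 252 = 146.16 now. Country A offers 146.16 and keeps 600 − 146.16 = 453.84.
Round 2 (country B proposes): country A can get 453.84 next round, worth 0.58 × 453.84 = 263.2272 now; country B offers that and keeps 336.7728.
So by rejecting in round 1, country B gets 336.7728 next round, worth 0.58 × 336.7728 = 195.328224 now.
Offer 209 ≥ 195.328224, so country B accepts.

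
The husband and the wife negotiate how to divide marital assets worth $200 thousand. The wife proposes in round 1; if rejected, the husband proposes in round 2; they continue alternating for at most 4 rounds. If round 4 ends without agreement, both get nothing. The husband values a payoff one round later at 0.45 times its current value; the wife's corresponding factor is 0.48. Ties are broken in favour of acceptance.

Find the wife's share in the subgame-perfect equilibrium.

Solve by backward induction from round 4.
Round 4 (the husband proposes): the wife will accept anything ≥ 0, so the husband offers 0 and keeps 200.
Round 3 (the wife proposes): the husband can get 200 next round, worth 0.45 × 200 = 90 now; the wife offers that and keeps 110.
Round 2 (the husband proposes): the wife can get 110 next round, worth 0.48 × 110 = 52.8 now; the husband offers that and keeps 147.2.
Round 1 (the wife proposes): the husband can get 147.2 next round, worth 0.45 × 147.2 = 66.24 now, so the wife offers 66.24, keeping 133.76.

133.76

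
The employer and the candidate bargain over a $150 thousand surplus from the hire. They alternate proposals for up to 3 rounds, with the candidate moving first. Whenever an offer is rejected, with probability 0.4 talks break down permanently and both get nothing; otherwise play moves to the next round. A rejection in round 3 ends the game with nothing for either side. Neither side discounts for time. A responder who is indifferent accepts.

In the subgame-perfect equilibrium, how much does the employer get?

36

Round 3 (the candidate proposes): the employer will accept anything ≥ 0, so the candidate offers 0 and keeps 150.
Round 2 (the employer proposes): rejecting gives the candidate an expected 0.6 × 150 = 90, so the employer offers 90, keeping 60.
Round 1 (the candidate proposes): rejecting gives the employer an expected 0.6 × 60 = 36; the candidate offers that and keeps 114.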